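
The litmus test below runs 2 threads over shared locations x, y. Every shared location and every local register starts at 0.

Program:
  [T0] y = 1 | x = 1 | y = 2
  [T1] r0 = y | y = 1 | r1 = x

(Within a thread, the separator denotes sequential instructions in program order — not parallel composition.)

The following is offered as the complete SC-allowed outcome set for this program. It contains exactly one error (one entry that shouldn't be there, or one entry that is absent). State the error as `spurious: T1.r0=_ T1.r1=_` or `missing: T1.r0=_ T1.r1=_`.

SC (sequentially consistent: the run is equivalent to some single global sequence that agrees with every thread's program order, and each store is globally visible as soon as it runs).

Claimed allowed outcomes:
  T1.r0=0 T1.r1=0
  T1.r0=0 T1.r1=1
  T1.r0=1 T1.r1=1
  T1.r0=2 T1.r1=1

outcome vector order: (T1.r0,T1.r1)
SC: 5 outcomes — {(0,0); (0,1); (1,0); (1,1); (2,1)}
SC∖claimed = {(1,0)}

missing: T1.r0=1 T1.r1=0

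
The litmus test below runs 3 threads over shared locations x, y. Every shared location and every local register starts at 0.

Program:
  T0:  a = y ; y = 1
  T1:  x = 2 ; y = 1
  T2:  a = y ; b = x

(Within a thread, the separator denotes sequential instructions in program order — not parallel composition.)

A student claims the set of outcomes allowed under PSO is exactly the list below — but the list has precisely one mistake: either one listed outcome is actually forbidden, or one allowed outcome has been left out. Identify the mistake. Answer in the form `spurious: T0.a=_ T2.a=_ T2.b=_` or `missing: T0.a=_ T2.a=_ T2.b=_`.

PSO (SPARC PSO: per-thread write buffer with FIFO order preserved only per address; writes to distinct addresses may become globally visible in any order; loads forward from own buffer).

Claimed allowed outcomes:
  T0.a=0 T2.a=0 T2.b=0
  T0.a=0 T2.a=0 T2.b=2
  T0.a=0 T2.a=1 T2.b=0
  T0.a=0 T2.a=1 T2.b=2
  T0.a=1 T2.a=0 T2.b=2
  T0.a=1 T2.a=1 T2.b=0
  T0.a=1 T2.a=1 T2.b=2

missing: T0.a=1 T2.a=0 T2.b=0

outcome vector order: (T0.a,T2.a,T2.b)
PSO (8): (0,0,0); (0,0,2); (0,1,0); (0,1,2); (1,0,0); (1,0,2); (1,1,0); (1,1,2)
PSO∖claimed = {(1,0,0)}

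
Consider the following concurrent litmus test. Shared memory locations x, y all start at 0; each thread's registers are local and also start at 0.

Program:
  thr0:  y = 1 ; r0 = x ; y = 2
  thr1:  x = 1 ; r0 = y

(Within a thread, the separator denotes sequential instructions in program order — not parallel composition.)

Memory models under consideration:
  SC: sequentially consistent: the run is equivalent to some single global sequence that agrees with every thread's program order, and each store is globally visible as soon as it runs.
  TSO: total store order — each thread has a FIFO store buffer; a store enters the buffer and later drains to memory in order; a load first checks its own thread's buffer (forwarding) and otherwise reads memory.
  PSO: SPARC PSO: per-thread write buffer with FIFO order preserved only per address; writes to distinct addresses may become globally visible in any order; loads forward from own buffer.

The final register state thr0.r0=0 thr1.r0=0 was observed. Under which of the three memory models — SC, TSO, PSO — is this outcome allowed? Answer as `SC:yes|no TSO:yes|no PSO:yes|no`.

SC:no TSO:yes PSO:yes

outcome vector order: (thr0.r0,thr1.r0)
[SC] allowed = {<0 1> <0 2> <1 0> <1 1> <1 2>}
[TSO] allowed = {<0 0> <0 1> <0 2> <1 0> <1 1> <1 2>}
[PSO] allowed = {<0 0> <0 1> <0 2> <1 0> <1 1> <1 2>}
target <0 0> ∈ {TSO,PSO}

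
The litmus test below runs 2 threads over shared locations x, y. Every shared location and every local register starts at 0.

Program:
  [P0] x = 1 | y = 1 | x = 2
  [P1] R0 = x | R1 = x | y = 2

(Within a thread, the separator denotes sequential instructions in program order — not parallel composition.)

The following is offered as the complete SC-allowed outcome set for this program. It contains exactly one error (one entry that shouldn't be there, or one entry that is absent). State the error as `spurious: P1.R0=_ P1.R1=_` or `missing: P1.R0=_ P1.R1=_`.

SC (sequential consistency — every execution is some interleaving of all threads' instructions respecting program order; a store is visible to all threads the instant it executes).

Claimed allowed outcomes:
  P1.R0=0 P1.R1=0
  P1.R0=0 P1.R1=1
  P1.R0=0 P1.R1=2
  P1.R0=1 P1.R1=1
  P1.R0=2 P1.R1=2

outcome vector order: (P1.R0,P1.R1)
[SC] allowed = {00; 01; 02; 11; 12; 22}
SC∖claimed = {12}

missing: P1.R0=1 P1.R1=2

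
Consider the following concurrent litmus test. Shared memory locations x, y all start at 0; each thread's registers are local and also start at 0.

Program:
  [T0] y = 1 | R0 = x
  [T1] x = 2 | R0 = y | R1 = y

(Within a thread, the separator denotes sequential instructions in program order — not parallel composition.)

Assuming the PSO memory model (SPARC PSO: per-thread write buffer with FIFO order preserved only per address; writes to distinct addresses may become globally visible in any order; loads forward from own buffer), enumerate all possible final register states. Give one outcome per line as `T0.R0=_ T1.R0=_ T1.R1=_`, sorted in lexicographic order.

outcome vector order: (T0.R0,T1.R0,T1.R1)
|PSO outcomes| = 6

T0.R0=0 T1.R0=0 T1.R1=0
T0.R0=0 T1.R0=0 T1.R1=1
T0.R0=0 T1.R0=1 T1.R1=1
T0.R0=2 T1.R0=0 T1.R1=0
T0.R0=2 T1.R0=0 T1.R1=1
T0.R0=2 T1.R0=1 T1.R1=1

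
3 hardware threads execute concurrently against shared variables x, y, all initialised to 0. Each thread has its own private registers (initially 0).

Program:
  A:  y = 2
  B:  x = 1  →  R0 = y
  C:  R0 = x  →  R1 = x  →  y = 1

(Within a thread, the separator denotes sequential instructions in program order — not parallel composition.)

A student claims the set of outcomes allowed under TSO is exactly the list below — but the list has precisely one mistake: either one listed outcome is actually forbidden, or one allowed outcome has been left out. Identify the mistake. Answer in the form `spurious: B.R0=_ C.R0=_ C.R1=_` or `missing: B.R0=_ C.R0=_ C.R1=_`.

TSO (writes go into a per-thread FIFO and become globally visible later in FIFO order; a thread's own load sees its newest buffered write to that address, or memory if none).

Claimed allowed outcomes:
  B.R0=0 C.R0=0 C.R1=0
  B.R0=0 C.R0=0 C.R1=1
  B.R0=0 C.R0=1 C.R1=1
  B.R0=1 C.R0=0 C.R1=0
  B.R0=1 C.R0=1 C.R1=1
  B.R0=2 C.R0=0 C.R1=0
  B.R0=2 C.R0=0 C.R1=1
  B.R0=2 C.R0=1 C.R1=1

missing: B.R0=1 C.R0=0 C.R1=1

outcome vector order: (B.R0,C.R0,C.R1)
TSO: 9 outcomes — {<0 0 0> <0 0 1> <0 1 1> <1 0 0> <1 0 1> <1 1 1> <2 0 0> <2 0 1> <2 1 1>}
TSO∖claimed = {<1 0 1>}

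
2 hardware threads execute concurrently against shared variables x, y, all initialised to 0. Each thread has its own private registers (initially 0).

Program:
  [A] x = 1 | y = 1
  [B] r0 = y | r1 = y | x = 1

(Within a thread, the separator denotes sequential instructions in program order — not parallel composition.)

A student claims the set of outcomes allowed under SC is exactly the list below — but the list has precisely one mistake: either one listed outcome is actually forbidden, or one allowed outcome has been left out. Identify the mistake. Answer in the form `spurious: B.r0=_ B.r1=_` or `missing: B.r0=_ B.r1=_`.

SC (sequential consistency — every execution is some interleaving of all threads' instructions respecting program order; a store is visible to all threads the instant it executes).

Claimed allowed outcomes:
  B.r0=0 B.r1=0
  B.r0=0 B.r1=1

missing: B.r0=1 B.r1=1

outcome vector order: (B.r0,B.r1)
[SC] allowed = {(0,0); (0,1); (1,1)}
SC∖claimed = {(1,1)}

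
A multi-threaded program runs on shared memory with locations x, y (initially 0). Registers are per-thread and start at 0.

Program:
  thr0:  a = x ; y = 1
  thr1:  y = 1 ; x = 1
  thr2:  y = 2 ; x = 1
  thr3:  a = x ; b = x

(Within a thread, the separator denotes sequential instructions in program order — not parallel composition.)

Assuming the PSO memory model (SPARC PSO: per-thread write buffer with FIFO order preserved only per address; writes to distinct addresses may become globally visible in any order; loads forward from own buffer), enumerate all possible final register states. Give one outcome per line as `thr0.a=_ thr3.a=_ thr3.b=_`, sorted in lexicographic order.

outcome vector order: (thr0.a,thr3.a,thr3.b)
|PSO outcomes| = 6

thr0.a=0 thr3.a=0 thr3.b=0
thr0.a=0 thr3.a=0 thr3.b=1
thr0.a=0 thr3.a=1 thr3.b=1
thr0.a=1 thr3.a=0 thr3.b=0
thr0.a=1 thr3.a=0 thr3.b=1
thr0.a=1 thr3.a=1 thr3.b=1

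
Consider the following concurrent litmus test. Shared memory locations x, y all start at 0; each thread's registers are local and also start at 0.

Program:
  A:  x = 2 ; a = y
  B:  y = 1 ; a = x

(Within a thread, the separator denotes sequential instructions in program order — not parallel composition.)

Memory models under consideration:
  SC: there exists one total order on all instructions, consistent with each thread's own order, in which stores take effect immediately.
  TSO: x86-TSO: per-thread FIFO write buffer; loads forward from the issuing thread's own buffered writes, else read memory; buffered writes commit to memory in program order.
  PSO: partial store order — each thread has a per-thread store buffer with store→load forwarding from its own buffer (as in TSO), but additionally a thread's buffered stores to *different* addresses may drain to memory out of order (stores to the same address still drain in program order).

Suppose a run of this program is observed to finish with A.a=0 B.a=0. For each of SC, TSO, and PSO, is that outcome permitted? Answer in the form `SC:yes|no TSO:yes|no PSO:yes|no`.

SC:no TSO:yes PSO:yes

outcome vector order: (A.a,B.a)
[SC] allowed = {<0 2>, <1 0>, <1 2>}
[TSO] allowed = {<0 0>, <0 2>, <1 0>, <1 2>}
[PSO] allowed = {<0 0>, <0 2>, <1 0>, <1 2>}
target <0 0> ∈ {TSO,PSO}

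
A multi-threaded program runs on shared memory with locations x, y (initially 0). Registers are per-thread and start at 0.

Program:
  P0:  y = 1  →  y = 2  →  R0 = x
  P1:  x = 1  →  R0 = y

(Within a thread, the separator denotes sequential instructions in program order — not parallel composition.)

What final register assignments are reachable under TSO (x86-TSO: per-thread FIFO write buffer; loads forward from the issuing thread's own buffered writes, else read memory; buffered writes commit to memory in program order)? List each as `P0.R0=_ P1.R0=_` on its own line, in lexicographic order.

P0.R0=0 P1.R0=0
P0.R0=0 P1.R0=1
P0.R0=0 P1.R0=2
P0.R0=1 P1.R0=0
P0.R0=1 P1.R0=1
P0.R0=1 P1.R0=2

outcome vector order: (P0.R0,P1.R0)
|TSO outcomes| = 6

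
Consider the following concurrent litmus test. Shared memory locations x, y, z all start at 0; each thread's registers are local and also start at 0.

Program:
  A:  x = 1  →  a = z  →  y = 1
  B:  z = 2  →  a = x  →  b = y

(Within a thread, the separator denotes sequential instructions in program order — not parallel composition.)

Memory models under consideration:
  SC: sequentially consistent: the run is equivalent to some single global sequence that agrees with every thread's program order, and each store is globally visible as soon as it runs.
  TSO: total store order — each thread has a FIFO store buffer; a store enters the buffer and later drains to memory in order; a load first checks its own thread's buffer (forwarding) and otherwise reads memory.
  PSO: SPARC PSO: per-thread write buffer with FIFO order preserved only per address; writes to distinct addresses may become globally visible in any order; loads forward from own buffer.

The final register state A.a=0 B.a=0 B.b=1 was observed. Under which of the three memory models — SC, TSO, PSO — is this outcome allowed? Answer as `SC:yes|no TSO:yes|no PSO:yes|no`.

outcome vector order: (A.a,B.a,B.b)
SC (6): 010; 011; 200; 201; 210; 211
TSO (8): 000; 001; 010; 011; 200; 201; 210; 211
PSO (8): 000; 001; 010; 011; 200; 201; 210; 211
target 001 ∈ {TSO,PSO}

SC:no TSO:yes PSO:yes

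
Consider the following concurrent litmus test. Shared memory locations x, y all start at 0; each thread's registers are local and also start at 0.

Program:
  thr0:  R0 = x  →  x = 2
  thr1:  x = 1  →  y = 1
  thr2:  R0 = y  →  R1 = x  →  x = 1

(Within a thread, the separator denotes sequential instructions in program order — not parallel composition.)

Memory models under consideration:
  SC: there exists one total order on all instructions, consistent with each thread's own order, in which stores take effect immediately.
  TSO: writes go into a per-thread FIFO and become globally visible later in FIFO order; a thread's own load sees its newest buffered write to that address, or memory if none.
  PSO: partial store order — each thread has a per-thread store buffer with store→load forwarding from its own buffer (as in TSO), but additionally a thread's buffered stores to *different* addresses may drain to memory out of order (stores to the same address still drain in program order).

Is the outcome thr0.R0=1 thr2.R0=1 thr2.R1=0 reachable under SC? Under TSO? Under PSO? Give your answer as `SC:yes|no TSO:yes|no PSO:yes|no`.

outcome vector order: (thr0.R0,thr2.R0,thr2.R1)
[SC] allowed = {000, 001, 002, 011, 012, 100, 101, 102, 111, 112}
[TSO] allowed = {000, 001, 002, 011, 012, 100, 101, 102, 111, 112}
[PSO] allowed = {000, 001, 002, 010, 011, 012, 100, 101, 102, 110, 111, 112}
target 110 ∈ {PSO}

SC:no TSO:no PSO:yes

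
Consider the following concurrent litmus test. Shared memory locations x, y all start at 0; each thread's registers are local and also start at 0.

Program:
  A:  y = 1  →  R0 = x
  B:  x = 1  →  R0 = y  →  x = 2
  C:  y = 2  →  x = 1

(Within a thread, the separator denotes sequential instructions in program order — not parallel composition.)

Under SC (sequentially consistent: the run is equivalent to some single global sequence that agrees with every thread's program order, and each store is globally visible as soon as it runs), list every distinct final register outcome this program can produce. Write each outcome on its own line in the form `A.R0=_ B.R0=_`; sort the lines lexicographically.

outcome vector order: (A.R0,B.R0)
|SC outcomes| = 8

A.R0=0 B.R0=1
A.R0=0 B.R0=2
A.R0=1 B.R0=0
A.R0=1 B.R0=1
A.R0=1 B.R0=2
A.R0=2 B.R0=0
A.R0=2 B.R0=1
A.R0=2 B.R0=2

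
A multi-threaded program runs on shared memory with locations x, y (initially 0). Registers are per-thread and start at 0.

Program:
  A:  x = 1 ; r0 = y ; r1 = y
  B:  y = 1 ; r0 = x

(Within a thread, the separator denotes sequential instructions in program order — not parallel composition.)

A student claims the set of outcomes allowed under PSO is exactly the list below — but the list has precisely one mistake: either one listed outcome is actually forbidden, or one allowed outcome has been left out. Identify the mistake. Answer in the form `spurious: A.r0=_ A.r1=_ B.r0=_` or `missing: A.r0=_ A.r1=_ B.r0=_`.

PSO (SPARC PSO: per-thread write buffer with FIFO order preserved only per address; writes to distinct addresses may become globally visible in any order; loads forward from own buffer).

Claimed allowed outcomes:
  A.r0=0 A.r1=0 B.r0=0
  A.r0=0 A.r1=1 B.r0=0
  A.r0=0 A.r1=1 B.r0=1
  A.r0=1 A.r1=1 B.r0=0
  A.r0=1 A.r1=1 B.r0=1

missing: A.r0=0 A.r1=0 B.r0=1

outcome vector order: (A.r0,A.r1,B.r0)
[PSO] allowed = {0/0/0; 0/0/1; 0/1/0; 0/1/1; 1/1/0; 1/1/1}
PSO∖claimed = {0/0/1}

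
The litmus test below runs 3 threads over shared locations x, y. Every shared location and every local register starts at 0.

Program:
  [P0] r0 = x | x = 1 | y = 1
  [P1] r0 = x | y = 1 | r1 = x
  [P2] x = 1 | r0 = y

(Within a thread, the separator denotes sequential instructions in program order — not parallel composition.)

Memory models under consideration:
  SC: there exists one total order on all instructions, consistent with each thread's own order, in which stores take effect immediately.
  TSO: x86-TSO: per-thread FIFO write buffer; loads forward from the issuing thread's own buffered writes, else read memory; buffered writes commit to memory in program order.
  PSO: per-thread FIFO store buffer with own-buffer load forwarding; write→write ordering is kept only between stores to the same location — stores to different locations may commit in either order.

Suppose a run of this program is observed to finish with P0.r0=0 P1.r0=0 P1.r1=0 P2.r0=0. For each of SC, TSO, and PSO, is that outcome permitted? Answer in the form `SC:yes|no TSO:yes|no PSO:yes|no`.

outcome vector order: (P0.r0,P1.r0,P1.r1,P2.r0)
under SC → 0001; 0010; 0011; 0110; 0111; 1001; 1010; 1011; 1110; 1111
under TSO → 0000; 0001; 0010; 0011; 0110; 0111; 1000; 1001; 1010; 1011; 1110; 1111
under PSO → 0000; 0001; 0010; 0011; 0110; 0111; 1000; 1001; 1010; 1011; 1110; 1111
target 0000 ∈ {TSO,PSO}

SC:no TSO:yes PSO:yes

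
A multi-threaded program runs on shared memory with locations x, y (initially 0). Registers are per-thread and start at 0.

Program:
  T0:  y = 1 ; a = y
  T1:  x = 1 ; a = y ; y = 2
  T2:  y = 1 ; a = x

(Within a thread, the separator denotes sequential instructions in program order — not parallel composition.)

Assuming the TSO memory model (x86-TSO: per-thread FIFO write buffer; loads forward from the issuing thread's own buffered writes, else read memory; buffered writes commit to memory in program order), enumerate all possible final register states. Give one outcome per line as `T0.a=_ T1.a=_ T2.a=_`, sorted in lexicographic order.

outcome vector order: (T0.a,T1.a,T2.a)
|TSO outcomes| = 8

T0.a=1 T1.a=0 T2.a=0
T0.a=1 T1.a=0 T2.a=1
T0.a=1 T1.a=1 T2.a=0
T0.a=1 T1.a=1 T2.a=1
T0.a=2 T1.a=0 T2.a=0
T0.a=2 T1.a=0 T2.a=1
T0.a=2 T1.a=1 T2.a=0
T0.a=2 T1.a=1 T2.a=1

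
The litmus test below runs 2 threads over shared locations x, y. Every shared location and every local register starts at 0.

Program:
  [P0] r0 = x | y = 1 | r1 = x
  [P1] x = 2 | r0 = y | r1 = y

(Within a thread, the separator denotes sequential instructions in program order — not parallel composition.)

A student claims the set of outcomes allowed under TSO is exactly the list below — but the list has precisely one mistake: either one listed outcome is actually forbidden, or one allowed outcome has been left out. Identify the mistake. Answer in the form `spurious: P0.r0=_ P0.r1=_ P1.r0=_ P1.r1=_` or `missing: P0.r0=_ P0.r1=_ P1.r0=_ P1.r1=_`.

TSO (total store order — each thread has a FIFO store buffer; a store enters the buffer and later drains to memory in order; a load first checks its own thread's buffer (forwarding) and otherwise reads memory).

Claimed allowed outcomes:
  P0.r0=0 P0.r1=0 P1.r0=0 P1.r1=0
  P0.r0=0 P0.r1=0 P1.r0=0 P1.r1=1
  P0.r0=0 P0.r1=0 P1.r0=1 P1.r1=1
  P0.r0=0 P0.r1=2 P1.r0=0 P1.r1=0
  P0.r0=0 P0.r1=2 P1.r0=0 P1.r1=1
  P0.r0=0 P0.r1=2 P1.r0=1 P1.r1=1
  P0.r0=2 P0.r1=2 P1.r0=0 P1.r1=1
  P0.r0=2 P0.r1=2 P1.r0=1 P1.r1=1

outcome vector order: (P0.r0,P0.r1,P1.r0,P1.r1)
TSO: 9 outcomes — {(0,0,0,0), (0,0,0,1), (0,0,1,1), (0,2,0,0), (0,2,0,1), (0,2,1,1), (2,2,0,0), (2,2,0,1), (2,2,1,1)}
TSO∖claimed = {(2,2,0,0)}

missing: P0.r0=2 P0.r1=2 P1.r0=0 P1.r1=0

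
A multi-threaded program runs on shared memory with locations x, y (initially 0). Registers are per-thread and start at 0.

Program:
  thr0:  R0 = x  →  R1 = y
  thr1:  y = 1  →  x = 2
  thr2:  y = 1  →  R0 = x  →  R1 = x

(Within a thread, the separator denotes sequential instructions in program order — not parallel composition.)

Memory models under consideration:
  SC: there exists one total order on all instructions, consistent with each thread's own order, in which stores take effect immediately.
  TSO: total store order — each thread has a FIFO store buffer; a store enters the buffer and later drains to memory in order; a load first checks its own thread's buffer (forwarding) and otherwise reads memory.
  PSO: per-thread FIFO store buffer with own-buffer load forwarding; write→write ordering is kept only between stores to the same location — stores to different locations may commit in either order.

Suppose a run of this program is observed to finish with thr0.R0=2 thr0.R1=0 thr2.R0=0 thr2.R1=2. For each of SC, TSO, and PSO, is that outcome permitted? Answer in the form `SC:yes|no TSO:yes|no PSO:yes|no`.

outcome vector order: (thr0.R0,thr0.R1,thr2.R0,thr2.R1)
under SC → 0/0/0/0, 0/0/0/2, 0/0/2/2, 0/1/0/0, 0/1/0/2, 0/1/2/2, 2/1/0/0, 2/1/0/2, 2/1/2/2
under TSO → 0/0/0/0, 0/0/0/2, 0/0/2/2, 0/1/0/0, 0/1/0/2, 0/1/2/2, 2/1/0/0, 2/1/0/2, 2/1/2/2
under PSO → 0/0/0/0, 0/0/0/2, 0/0/2/2, 0/1/0/0, 0/1/0/2, 0/1/2/2, 2/0/0/0, 2/0/0/2, 2/0/2/2, 2/1/0/0, 2/1/0/2, 2/1/2/2
target 2/0/0/2 ∈ {PSO}

SC:no TSO:no PSO:yes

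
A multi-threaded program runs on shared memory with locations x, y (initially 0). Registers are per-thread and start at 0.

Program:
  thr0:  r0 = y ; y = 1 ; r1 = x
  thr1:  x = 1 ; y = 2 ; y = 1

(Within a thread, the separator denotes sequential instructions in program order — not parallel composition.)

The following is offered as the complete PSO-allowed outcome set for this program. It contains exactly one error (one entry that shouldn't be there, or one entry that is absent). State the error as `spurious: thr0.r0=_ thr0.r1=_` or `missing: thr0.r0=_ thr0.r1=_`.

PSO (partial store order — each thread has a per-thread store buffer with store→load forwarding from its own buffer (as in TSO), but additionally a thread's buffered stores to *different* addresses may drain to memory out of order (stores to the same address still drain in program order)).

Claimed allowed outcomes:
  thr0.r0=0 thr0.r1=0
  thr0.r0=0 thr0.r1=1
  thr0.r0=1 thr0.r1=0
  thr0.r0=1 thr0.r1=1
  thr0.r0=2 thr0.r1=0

outcome vector order: (thr0.r0,thr0.r1)
PSO: 6 outcomes — {00, 01, 10, 11, 20, 21}
PSO∖claimed = {21}

missing: thr0.r0=2 thr0.r1=1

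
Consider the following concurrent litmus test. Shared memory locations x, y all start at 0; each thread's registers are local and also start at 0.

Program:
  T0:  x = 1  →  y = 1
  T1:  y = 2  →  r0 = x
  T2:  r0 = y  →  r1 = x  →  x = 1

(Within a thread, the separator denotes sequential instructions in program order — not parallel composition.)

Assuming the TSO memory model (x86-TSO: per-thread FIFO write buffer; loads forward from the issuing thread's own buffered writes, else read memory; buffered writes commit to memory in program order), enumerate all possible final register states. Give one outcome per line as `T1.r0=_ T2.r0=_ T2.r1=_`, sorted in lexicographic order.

outcome vector order: (T1.r0,T2.r0,T2.r1)
|TSO outcomes| = 10

T1.r0=0 T2.r0=0 T2.r1=0
T1.r0=0 T2.r0=0 T2.r1=1
T1.r0=0 T2.r0=1 T2.r1=1
T1.r0=0 T2.r0=2 T2.r1=0
T1.r0=0 T2.r0=2 T2.r1=1
T1.r0=1 T2.r0=0 T2.r1=0
T1.r0=1 T2.r0=0 T2.r1=1
T1.r0=1 T2.r0=1 T2.r1=1
T1.r0=1 T2.r0=2 T2.r1=0
T1.r0=1 T2.r0=2 T2.r1=1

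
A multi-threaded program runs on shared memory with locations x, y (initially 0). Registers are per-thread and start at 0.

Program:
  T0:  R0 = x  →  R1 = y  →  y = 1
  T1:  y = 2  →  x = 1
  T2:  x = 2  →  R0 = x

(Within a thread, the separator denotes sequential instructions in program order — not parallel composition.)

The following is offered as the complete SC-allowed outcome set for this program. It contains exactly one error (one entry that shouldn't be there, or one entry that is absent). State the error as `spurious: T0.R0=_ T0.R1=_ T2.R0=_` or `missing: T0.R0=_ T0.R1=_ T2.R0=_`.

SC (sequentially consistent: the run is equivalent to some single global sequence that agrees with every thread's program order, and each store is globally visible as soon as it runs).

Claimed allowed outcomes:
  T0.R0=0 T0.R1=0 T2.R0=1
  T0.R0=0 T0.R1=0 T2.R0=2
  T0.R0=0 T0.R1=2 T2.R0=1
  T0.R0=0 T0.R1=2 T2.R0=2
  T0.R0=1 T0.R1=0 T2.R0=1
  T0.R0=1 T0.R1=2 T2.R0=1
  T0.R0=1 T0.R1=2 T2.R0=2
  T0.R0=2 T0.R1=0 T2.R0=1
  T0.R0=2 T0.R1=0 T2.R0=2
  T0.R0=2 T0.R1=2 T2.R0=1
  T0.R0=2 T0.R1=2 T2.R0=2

outcome vector order: (T0.R0,T0.R1,T2.R0)
SC: 10 outcomes — {001; 002; 021; 022; 121; 122; 201; 202; 221; 222}
claimed∖SC = {101}

spurious: T0.R0=1 T0.R1=0 T2.R0=1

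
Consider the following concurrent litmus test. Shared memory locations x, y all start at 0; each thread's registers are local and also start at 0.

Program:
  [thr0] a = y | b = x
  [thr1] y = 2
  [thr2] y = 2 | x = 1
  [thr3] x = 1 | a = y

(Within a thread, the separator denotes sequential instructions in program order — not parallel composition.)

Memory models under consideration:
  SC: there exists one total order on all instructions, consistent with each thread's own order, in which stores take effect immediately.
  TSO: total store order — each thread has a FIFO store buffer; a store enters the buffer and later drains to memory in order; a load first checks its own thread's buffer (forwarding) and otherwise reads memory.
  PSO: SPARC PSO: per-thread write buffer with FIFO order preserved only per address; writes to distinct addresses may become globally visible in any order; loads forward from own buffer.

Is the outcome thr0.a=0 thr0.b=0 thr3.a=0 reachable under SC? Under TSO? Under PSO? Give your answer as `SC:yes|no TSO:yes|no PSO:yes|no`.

SC:yes TSO:yes PSO:yes

outcome vector order: (thr0.a,thr0.b,thr3.a)
under SC → <0 0 0>; <0 0 2>; <0 1 0>; <0 1 2>; <2 0 2>; <2 1 0>; <2 1 2>
under TSO → <0 0 0>; <0 0 2>; <0 1 0>; <0 1 2>; <2 0 0>; <2 0 2>; <2 1 0>; <2 1 2>
under PSO → <0 0 0>; <0 0 2>; <0 1 0>; <0 1 2>; <2 0 0>; <2 0 2>; <2 1 0>; <2 1 2>
target <0 0 0> ∈ {SC,TSO,PSO}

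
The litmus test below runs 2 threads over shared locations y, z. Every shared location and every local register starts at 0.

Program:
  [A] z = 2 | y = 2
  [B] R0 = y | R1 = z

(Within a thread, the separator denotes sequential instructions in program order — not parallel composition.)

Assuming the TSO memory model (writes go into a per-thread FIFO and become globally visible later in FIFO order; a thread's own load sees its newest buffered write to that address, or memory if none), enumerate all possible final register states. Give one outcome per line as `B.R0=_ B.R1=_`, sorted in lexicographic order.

outcome vector order: (B.R0,B.R1)
|TSO outcomes| = 3

B.R0=0 B.R1=0
B.R0=0 B.R1=2
B.R0=2 B.R1=2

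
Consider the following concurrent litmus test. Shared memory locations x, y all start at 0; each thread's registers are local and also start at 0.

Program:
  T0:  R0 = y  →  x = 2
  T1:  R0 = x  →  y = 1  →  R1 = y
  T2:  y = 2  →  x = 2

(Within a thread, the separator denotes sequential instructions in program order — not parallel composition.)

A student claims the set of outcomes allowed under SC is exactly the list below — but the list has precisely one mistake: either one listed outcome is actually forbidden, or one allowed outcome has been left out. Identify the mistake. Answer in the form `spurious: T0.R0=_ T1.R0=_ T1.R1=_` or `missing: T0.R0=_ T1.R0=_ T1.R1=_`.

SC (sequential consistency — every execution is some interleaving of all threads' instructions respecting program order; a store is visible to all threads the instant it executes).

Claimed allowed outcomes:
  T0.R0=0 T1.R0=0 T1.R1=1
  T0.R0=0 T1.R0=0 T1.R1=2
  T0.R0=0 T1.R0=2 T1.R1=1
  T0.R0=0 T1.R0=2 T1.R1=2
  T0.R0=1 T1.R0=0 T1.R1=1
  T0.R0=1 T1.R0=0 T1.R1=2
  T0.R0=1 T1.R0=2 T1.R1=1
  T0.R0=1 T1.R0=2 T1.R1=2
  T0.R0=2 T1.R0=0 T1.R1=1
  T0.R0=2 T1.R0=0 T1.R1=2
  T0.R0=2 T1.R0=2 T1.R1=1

outcome vector order: (T0.R0,T1.R0,T1.R1)
SC (10): 001, 002, 021, 022, 101, 102, 121, 201, 202, 221
claimed∖SC = {122}

spurious: T0.R0=1 T1.R0=2 T1.R1=2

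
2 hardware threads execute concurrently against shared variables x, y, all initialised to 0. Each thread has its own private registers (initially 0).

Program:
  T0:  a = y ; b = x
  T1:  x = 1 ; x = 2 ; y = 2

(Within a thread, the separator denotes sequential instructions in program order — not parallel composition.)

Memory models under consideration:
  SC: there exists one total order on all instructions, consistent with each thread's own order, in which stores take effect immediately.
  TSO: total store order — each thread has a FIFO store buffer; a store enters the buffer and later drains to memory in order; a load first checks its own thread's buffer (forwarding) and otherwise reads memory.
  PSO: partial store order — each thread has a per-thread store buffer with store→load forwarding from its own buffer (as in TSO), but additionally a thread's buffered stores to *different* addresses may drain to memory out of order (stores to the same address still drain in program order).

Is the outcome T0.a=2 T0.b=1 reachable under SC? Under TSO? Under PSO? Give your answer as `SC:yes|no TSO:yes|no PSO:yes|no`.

SC:no TSO:no PSO:yes

outcome vector order: (T0.a,T0.b)
SC: 4 outcomes — {<0 0> <0 1> <0 2> <2 2>}
TSO: 4 outcomes — {<0 0> <0 1> <0 2> <2 2>}
PSO: 6 outcomes — {<0 0> <0 1> <0 2> <2 0> <2 1> <2 2>}
target <2 1> ∈ {PSO}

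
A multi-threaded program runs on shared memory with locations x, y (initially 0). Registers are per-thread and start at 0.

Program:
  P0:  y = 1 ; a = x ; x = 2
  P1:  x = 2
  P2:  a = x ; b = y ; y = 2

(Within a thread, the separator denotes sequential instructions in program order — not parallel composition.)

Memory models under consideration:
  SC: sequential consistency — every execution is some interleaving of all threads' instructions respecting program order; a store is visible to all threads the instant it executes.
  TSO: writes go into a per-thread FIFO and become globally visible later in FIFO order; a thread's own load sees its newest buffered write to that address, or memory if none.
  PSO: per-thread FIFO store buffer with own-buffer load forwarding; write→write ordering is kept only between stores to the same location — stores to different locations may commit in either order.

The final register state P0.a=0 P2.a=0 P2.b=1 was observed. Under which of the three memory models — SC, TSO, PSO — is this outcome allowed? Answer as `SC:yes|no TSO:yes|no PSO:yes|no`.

SC:yes TSO:yes PSO:yes

outcome vector order: (P0.a,P2.a,P2.b)
SC (7): (0,0,0); (0,0,1); (0,2,1); (2,0,0); (2,0,1); (2,2,0); (2,2,1)
TSO (8): (0,0,0); (0,0,1); (0,2,0); (0,2,1); (2,0,0); (2,0,1); (2,2,0); (2,2,1)
PSO (8): (0,0,0); (0,0,1); (0,2,0); (0,2,1); (2,0,0); (2,0,1); (2,2,0); (2,2,1)
target (0,0,1) ∈ {SC,TSO,PSO}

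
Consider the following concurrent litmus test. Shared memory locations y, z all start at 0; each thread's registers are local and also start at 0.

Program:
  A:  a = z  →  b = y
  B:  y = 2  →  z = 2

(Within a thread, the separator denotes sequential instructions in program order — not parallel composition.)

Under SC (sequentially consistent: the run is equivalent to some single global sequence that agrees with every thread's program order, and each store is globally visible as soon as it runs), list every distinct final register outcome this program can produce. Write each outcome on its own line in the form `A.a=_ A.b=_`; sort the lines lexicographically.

A.a=0 A.b=0
A.a=0 A.b=2
A.a=2 A.b=2

outcome vector order: (A.a,A.b)
|SC outcomes| = 3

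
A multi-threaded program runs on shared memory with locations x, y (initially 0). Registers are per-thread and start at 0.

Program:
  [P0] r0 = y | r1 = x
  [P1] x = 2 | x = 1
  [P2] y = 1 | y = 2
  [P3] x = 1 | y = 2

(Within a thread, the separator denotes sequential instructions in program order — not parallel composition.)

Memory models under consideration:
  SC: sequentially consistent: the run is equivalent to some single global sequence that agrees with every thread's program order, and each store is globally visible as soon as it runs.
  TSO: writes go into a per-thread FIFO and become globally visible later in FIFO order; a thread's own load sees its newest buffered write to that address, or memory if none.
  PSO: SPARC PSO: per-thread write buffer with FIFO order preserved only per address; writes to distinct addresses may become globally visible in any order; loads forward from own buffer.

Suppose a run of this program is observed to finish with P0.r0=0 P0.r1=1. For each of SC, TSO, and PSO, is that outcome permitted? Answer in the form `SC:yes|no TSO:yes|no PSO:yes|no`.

outcome vector order: (P0.r0,P0.r1)
under SC → 0/0; 0/1; 0/2; 1/0; 1/1; 1/2; 2/0; 2/1; 2/2
under TSO → 0/0; 0/1; 0/2; 1/0; 1/1; 1/2; 2/0; 2/1; 2/2
under PSO → 0/0; 0/1; 0/2; 1/0; 1/1; 1/2; 2/0; 2/1; 2/2
target 0/1 ∈ {SC,TSO,PSO}

SC:yes TSO:yes PSO:yes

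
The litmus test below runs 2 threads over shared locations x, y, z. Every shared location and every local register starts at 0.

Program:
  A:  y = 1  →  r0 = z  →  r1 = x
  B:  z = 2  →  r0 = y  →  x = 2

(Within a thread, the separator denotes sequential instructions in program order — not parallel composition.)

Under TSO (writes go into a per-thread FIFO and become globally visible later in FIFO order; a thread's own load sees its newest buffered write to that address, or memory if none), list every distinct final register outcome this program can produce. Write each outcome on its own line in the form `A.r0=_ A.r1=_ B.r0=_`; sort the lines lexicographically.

outcome vector order: (A.r0,A.r1,B.r0)
|TSO outcomes| = 8

A.r0=0 A.r1=0 B.r0=0
A.r0=0 A.r1=0 B.r0=1
A.r0=0 A.r1=2 B.r0=0
A.r0=0 A.r1=2 B.r0=1
A.r0=2 A.r1=0 B.r0=0
A.r0=2 A.r1=0 B.r0=1
A.r0=2 A.r1=2 B.r0=0
A.r0=2 A.r1=2 B.r0=1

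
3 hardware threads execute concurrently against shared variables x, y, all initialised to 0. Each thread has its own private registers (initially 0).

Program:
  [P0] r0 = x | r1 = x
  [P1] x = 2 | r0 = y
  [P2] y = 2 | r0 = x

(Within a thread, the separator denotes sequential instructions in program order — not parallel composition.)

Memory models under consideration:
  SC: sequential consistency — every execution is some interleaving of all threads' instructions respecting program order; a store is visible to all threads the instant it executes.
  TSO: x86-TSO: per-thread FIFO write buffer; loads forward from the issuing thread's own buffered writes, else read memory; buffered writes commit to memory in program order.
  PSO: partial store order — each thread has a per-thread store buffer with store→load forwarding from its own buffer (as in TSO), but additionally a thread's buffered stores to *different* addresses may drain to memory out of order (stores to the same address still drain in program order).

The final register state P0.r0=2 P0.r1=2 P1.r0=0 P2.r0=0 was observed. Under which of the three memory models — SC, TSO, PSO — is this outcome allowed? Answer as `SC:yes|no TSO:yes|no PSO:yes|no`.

outcome vector order: (P0.r0,P0.r1,P1.r0,P2.r0)
under SC → (0,0,0,2); (0,0,2,0); (0,0,2,2); (0,2,0,2); (0,2,2,0); (0,2,2,2); (2,2,0,2); (2,2,2,0); (2,2,2,2)
under TSO → (0,0,0,0); (0,0,0,2); (0,0,2,0); (0,0,2,2); (0,2,0,0); (0,2,0,2); (0,2,2,0); (0,2,2,2); (2,2,0,0); (2,2,0,2); (2,2,2,0); (2,2,2,2)
under PSO → (0,0,0,0); (0,0,0,2); (0,0,2,0); (0,0,2,2); (0,2,0,0); (0,2,0,2); (0,2,2,0); (0,2,2,2); (2,2,0,0); (2,2,0,2); (2,2,2,0); (2,2,2,2)
target (2,2,0,0) ∈ {TSO,PSO}

SC:no TSO:yes PSO:yes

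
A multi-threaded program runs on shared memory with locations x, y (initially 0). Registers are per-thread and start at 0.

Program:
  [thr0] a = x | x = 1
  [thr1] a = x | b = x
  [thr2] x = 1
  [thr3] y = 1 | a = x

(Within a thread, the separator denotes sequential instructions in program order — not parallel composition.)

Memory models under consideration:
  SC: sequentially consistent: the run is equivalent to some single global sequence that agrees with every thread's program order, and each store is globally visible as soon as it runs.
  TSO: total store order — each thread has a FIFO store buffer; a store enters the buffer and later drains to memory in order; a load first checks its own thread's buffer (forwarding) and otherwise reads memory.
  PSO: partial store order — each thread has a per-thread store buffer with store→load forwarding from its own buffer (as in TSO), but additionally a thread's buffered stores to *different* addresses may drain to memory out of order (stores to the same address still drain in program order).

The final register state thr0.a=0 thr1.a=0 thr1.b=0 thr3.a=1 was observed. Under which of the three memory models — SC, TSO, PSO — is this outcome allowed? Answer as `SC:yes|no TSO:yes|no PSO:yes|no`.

SC:yes TSO:yes PSO:yes

outcome vector order: (thr0.a,thr1.a,thr1.b,thr3.a)
SC: 12 outcomes — {<0 0 0 0>, <0 0 0 1>, <0 0 1 0>, <0 0 1 1>, <0 1 1 0>, <0 1 1 1>, <1 0 0 0>, <1 0 0 1>, <1 0 1 0>, <1 0 1 1>, <1 1 1 0>, <1 1 1 1>}
TSO: 12 outcomes — {<0 0 0 0>, <0 0 0 1>, <0 0 1 0>, <0 0 1 1>, <0 1 1 0>, <0 1 1 1>, <1 0 0 0>, <1 0 0 1>, <1 0 1 0>, <1 0 1 1>, <1 1 1 0>, <1 1 1 1>}
PSO: 12 outcomes — {<0 0 0 0>, <0 0 0 1>, <0 0 1 0>, <0 0 1 1>, <0 1 1 0>, <0 1 1 1>, <1 0 0 0>, <1 0 0 1>, <1 0 1 0>, <1 0 1 1>, <1 1 1 0>, <1 1 1 1>}
target <0 0 0 1> ∈ {SC,TSO,PSO}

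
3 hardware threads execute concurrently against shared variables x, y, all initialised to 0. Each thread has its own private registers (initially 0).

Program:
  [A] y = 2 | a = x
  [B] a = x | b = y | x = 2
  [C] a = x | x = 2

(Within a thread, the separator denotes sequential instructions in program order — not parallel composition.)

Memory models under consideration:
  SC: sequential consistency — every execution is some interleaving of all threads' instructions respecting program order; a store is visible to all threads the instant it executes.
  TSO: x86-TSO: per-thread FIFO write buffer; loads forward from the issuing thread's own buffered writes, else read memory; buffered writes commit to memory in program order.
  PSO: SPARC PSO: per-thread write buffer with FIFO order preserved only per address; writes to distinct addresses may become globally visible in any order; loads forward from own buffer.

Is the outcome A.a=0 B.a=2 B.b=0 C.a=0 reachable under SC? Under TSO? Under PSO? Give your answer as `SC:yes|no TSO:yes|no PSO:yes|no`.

SC:no TSO:yes PSO:yes

outcome vector order: (A.a,B.a,B.b,C.a)
SC (11): <0 0 0 0>; <0 0 0 2>; <0 0 2 0>; <0 0 2 2>; <0 2 2 0>; <2 0 0 0>; <2 0 0 2>; <2 0 2 0>; <2 0 2 2>; <2 2 0 0>; <2 2 2 0>
TSO (12): <0 0 0 0>; <0 0 0 2>; <0 0 2 0>; <0 0 2 2>; <0 2 0 0>; <0 2 2 0>; <2 0 0 0>; <2 0 0 2>; <2 0 2 0>; <2 0 2 2>; <2 2 0 0>; <2 2 2 0>
PSO (12): <0 0 0 0>; <0 0 0 2>; <0 0 2 0>; <0 0 2 2>; <0 2 0 0>; <0 2 2 0>; <2 0 0 0>; <2 0 0 2>; <2 0 2 0>; <2 0 2 2>; <2 2 0 0>; <2 2 2 0>
target <0 2 0 0> ∈ {TSO,PSO}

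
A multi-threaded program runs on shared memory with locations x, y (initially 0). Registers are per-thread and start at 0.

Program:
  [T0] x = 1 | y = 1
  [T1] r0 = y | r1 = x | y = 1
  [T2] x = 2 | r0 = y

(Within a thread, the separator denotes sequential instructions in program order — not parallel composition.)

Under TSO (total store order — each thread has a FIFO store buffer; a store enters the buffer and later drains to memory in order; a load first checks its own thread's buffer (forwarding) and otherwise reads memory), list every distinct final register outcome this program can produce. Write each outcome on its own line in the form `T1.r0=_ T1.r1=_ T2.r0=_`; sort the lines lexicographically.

T1.r0=0 T1.r1=0 T2.r0=0
T1.r0=0 T1.r1=0 T2.r0=1
T1.r0=0 T1.r1=1 T2.r0=0
T1.r0=0 T1.r1=1 T2.r0=1
T1.r0=0 T1.r1=2 T2.r0=0
T1.r0=0 T1.r1=2 T2.r0=1
T1.r0=1 T1.r1=1 T2.r0=0
T1.r0=1 T1.r1=1 T2.r0=1
T1.r0=1 T1.r1=2 T2.r0=0
T1.r0=1 T1.r1=2 T2.r0=1

outcome vector order: (T1.r0,T1.r1,T2.r0)
|TSO outcomes| = 10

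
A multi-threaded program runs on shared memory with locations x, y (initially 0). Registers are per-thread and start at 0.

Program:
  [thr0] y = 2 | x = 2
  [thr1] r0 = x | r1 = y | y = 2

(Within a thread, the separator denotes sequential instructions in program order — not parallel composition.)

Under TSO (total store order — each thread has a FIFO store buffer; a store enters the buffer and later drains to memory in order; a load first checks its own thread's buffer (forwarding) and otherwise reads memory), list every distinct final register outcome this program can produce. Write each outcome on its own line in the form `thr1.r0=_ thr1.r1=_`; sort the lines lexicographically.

thr1.r0=0 thr1.r1=0
thr1.r0=0 thr1.r1=2
thr1.r0=2 thr1.r1=2

outcome vector order: (thr1.r0,thr1.r1)
|TSO outcomes| = 3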